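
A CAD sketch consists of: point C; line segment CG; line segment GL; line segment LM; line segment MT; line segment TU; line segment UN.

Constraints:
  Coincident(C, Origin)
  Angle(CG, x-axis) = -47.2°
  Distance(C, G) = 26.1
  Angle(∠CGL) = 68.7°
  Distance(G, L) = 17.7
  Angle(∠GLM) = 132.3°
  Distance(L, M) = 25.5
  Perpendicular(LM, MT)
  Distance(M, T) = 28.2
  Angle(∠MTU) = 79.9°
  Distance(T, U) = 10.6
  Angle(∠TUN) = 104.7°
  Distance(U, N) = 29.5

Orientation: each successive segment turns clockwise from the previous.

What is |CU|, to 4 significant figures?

4.690

C is at the origin; CG runs at -47.2° with length 26.1, so G = (17.73, -19.15). ∠CGL = 68.7° gives GL at -158.5° from the x-axis; with |GL| = 17.7, L = (1.265, -25.64). ∠GLM = 132.3° gives LM at 153.8° from the x-axis; with |LM| = 25.5, M = (-21.62, -14.38). LM is perpendicular to MT, so MT runs at 63.80°; with |MT| = 28.2, T = (-9.165, 10.92). ∠MTU = 79.9° gives TU at -36.30° from the x-axis; with |TU| = 10.6, U = (-0.6218, 4.648). Then |CU| = |U − C| = 4.690.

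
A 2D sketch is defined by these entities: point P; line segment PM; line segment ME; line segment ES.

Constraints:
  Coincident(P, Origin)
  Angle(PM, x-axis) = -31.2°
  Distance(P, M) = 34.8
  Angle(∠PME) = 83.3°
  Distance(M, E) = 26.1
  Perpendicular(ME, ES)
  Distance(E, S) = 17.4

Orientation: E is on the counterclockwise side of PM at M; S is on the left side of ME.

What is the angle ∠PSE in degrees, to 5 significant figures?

127.91°

P is at the origin; PM runs at -31.2° with length 34.8, so M = 34.8·(cos -31.2°, sin -31.2°) = (29.767, -18.027). ∠PME = 83.3°, so ME runs at -31.2° + (180° − 83.3°) = 65.500° from the x-axis; with |ME| = 26.1, E = M + 26.1·(cos 65.500°, sin 65.500°) = (40.590, 5.7226). The perpendicularity gives ES at right angles to ME; with |ES| = 17.4 on the left of ME, S = E + 17.4·(-0.90996, 0.41469) = (24.757, 12.938). Then cos ∠PSE = SP·SE / (|SP||SE|), giving 127.91°.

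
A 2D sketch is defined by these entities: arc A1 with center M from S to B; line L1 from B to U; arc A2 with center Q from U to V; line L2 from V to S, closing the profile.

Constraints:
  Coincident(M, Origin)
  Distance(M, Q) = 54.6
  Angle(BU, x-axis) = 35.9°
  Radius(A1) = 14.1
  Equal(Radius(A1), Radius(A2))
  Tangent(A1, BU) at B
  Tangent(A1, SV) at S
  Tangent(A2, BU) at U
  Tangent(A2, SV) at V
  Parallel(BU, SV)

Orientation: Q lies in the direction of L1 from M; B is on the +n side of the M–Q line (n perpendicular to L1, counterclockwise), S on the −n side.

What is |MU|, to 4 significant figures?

56.39

The slot axis is L1's direction at 35.9°, so u = (cos 35.9°, sin 35.9°) = (0.8100, 0.5864) and n = (−sin 35.9°, cos 35.9°) = (-0.5864, 0.8100). M is at the origin and Q lies 54.6 along u from M, so Q = 54.6·u = (44.23, 32.02). Tangency of A1 to both parallel lines with radius 14.1 puts B and S at M ± 14.1·n: B = (-8.268, 11.42), S = (8.268, -11.42). Equal radii place U and V the same way about Q: U = Q + 14.1·n = (35.96, 43.44), V = Q − 14.1·n = (52.50, 20.59). Then |MU| = |U − M| = 56.39.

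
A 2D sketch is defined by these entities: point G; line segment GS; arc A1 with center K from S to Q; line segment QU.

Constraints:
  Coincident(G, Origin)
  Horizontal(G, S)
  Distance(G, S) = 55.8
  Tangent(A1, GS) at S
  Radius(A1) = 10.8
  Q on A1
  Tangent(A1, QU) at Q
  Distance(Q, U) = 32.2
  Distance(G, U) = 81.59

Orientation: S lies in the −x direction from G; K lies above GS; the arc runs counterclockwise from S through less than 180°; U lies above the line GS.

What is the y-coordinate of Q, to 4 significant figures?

18.26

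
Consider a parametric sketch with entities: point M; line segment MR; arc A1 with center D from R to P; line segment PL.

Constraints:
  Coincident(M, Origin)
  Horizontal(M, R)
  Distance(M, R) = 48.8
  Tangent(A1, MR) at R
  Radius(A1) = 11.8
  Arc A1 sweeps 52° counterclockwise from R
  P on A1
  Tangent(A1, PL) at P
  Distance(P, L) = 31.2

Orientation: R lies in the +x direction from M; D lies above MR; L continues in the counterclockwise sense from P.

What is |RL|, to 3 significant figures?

40.8

On A1, R sits at bearing -90° from D; a 52° counterclockwise sweep puts P at bearing -38°, so P = D + 11.8·(cos -38°, sin -38°) = (58.1, 4.54). A1 meets PL tangentially, so DP is at right angles to PL, so PL runs along (−sin -38°, cos -38°); with |PL| = 31.2, L = (77.3, 29.1). Then |RL| = |L − R| = 40.8.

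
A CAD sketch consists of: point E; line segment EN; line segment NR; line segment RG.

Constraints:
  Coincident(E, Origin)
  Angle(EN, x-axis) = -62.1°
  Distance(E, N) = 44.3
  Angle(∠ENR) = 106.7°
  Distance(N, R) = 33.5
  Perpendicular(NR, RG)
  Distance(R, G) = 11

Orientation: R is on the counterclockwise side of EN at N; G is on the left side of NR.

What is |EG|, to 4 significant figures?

55.90

E is at the origin; EN runs at -62.1° with length 44.3, so N = 44.3·(cos -62.1°, sin -62.1°) = (20.73, -39.15). ∠ENR = 106.7°, so NR runs at -62.1° + (180° − 106.7°) = 11.20° from the x-axis; with |NR| = 33.5, R = N + 33.5·(cos 11.20°, sin 11.20°) = (53.59, -32.64). NR is perpendicular to RG; with |RG| = 11.0 on the left of NR, G = R + 11.0·(-0.1942, 0.9810) = (51.45, -21.85). Then |EG| = |G − E| = 55.90.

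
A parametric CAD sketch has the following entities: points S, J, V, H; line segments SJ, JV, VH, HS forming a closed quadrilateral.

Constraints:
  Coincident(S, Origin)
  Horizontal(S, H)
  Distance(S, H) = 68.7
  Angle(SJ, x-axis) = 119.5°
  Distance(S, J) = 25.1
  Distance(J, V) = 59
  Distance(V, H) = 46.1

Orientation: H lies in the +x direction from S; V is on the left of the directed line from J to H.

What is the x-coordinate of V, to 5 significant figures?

44.096

Checks: |JV| = 59.00 ✓; |VH| = 46.10 ✓.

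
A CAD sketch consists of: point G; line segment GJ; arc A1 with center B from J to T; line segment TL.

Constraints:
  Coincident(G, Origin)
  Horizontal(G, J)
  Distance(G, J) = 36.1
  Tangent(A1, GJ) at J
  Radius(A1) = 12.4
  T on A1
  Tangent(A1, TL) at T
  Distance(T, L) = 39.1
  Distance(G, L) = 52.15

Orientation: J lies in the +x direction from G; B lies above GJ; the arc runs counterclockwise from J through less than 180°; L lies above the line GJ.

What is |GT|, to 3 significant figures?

49.7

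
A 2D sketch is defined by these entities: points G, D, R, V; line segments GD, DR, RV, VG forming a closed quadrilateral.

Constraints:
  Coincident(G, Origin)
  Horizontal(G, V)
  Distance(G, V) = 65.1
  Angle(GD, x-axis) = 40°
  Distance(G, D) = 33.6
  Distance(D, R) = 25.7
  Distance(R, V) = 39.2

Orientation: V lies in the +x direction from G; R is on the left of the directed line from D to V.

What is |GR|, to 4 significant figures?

59.15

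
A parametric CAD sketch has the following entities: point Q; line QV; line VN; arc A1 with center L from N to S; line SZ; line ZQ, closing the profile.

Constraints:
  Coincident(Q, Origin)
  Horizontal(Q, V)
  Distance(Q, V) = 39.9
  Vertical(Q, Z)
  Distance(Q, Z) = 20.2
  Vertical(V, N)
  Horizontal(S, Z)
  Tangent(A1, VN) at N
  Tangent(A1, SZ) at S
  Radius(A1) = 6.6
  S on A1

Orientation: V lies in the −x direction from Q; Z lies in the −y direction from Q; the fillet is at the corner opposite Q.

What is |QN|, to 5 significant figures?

42.154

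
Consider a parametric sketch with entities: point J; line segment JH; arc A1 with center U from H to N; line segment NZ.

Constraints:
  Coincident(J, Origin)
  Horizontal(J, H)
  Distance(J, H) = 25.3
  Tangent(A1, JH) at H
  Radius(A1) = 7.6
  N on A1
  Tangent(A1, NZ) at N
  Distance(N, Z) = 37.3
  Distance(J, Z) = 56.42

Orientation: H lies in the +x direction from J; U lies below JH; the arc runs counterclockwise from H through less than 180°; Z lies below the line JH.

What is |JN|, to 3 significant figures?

21.4

Checks: |UN| = 7.600 ✓; ∠(UN, NZ) = 90.00° ✓; |NZ| = 37.30 ✓; |JZ| = 56.42 ✓.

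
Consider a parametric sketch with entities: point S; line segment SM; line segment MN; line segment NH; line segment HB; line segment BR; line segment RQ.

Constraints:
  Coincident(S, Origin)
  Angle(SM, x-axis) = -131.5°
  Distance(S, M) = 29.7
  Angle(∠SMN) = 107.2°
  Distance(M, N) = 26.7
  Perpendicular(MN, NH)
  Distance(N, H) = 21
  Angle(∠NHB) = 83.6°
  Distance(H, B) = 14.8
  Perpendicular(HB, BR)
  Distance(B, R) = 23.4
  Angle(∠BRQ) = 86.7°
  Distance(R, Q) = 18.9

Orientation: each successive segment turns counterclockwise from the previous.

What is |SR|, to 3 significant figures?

39.9

S is at the origin; SM runs at -131.5° with length 29.7, so M = (-19.7, -22.2). ∠SMN = 107.2° gives MN at -58.7° from the x-axis; with |MN| = 26.7, N = (-5.81, -45.1). The perpendicularity gives NH at right angles to MN, so NH runs at 31.3°; with |NH| = 21.0, H = (12.1, -34.1). ∠NHB = 83.6° gives HB at 128° from the x-axis; with |HB| = 14.8, B = (3.08, -22.4). The perpendicularity gives BR at right angles to HB, so BR runs at -142°; with |BR| = 23.4, R = (-15.4, -36.7). Then |SR| = |R − S| = 39.9.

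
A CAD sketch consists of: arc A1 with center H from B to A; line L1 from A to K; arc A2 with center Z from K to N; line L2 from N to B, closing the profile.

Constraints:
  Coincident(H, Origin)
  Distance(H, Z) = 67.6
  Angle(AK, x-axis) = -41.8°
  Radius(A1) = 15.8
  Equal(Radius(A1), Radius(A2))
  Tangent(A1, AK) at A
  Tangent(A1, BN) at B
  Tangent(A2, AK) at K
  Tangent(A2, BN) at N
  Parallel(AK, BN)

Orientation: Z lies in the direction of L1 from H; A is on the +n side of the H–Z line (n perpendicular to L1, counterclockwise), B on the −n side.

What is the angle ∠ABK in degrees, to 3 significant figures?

64.9°

The slot axis is L1's direction at -41.8°, so u = (cos -41.8°, sin -41.8°) = (0.745, -0.667) and n = (−sin -41.8°, cos -41.8°) = (0.667, 0.745). H is at the origin and Z lies 67.6 along u from H, so Z = 67.6·u = (50.4, -45.1). Tangency of A1 to both parallel lines with radius 15.8 puts A and B at H ± 15.8·n: A = (10.5, 11.8), B = (-10.5, -11.8). Equal radii place K and N the same way about Z: K = Z + 15.8·n = (60.9, -33.3), N = Z − 15.8·n = (39.9, -56.8). Then cos ∠ABK = BA·BK / (|BA||BK|), giving 64.9°.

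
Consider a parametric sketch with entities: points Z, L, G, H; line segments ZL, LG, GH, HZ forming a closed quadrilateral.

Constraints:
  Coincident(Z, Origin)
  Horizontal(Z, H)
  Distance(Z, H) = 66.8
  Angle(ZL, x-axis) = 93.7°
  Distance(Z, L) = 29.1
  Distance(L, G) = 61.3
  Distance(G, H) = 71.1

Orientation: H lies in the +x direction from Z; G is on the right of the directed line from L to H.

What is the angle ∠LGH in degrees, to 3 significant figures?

68.1°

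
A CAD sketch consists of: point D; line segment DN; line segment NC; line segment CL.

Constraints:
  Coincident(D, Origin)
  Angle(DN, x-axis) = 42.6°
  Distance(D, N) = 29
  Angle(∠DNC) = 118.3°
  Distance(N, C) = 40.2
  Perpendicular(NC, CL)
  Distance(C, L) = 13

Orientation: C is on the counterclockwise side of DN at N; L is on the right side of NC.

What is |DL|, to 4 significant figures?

66.30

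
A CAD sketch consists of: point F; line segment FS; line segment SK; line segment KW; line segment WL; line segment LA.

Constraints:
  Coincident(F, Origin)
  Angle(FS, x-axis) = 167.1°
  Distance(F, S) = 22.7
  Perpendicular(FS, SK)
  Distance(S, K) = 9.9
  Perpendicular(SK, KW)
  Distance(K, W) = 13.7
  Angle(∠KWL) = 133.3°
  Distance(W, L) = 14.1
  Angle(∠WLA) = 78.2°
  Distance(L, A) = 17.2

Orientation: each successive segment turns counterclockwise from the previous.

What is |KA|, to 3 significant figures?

21.1

F is at the origin; FS runs at 167.1° with length 22.7, so S = (-22.1, 5.07). The perpendicularity gives SK at right angles to FS, so SK runs at -103°; with |SK| = 9.9, K = (-24.3, -4.58). SK ⟂ KW, so KW runs at -12.9°; with |KW| = 13.7, W = (-11.0, -7.64). ∠KWL = 133.3° gives WL at 33.8° from the x-axis; with |WL| = 14.1, L = (0.734, 0.203). ∠WLA = 78.2° gives LA at 136° from the x-axis; with |LA| = 17.2, A = (-11.6, 12.2). Then |KA| = |A − K| = 21.1.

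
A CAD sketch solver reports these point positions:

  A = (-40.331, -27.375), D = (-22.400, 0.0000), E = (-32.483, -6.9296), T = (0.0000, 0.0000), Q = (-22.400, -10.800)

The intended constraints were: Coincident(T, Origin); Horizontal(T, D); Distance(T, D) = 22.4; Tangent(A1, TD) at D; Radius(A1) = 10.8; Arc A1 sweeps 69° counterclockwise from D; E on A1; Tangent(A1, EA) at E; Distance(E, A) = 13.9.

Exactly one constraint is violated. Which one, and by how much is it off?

Distance(E, A) = 13.9 — off by 8.00.

T = (0.00, 0.00) ✓; T.y = 0.00, D.y = 0.00 ✓; |TD| = 22.40 ✓; ∠(QD, DT) = 90.00° ✓; |QD| = 10.80 ✓; bearing(Q→E) − bearing(Q→D) = 69.00° ✓; |QE| = 10.80 ✓; ∠(QE, EA) = 90.00° ✓; |EA| = 21.90 ✗.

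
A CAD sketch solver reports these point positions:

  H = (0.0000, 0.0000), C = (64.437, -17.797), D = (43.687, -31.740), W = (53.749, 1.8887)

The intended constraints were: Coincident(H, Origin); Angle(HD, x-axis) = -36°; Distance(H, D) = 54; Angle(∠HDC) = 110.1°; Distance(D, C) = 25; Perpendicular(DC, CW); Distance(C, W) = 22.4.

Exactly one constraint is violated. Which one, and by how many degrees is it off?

Perpendicular(DC, CW) — off by 5.40°.

H = (0.00, 0.00) ✓; HD at -36.00° ✓; |HD| = 54.00 ✓; ∠HDC = 110.1° ✓; |DC| = 25.00 ✓; ∠(DC, CW) = 84.60° ✗; |CW| = 22.40 ✓.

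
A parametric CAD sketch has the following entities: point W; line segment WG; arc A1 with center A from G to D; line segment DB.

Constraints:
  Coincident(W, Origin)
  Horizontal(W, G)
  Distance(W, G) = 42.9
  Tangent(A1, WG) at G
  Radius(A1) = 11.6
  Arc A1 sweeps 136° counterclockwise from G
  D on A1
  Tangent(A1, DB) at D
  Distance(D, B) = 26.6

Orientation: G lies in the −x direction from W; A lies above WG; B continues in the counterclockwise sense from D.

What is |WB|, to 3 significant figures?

66.3

On A1, G sits at bearing -90° from A; a 136° counterclockwise sweep puts D at bearing 46°, so D = A + 11.6·(cos 46°, sin 46°) = (-34.8, 19.9). Since A1 is tangent to DB there, AD ⟂ DB, so DB runs along (−sin 46°, cos 46°); with |DB| = 26.6, B = (-54.0, 38.4). Then |WB| = |B − W| = 66.3.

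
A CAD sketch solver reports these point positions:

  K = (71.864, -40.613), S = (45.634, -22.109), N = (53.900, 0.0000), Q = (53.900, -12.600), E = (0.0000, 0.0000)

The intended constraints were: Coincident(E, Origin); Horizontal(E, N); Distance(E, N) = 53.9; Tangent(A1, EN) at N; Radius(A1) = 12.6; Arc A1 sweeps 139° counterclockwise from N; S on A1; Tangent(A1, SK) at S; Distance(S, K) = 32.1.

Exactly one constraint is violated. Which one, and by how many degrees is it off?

Tangent(A1, SK) at S — off by 5.80°.

E = (0.00, 0.00) ✓; E.y = 0.00, N.y = 0.00 ✓; |EN| = 53.90 ✓; ∠(QN, NE) = 90.00° ✓; |QN| = 12.60 ✓; bearing(Q→S) − bearing(Q→N) = 139.0° ✓; |QS| = 12.60 ✓; ∠(QS, SK) = 84.20° ✗; |SK| = 32.10 ✓.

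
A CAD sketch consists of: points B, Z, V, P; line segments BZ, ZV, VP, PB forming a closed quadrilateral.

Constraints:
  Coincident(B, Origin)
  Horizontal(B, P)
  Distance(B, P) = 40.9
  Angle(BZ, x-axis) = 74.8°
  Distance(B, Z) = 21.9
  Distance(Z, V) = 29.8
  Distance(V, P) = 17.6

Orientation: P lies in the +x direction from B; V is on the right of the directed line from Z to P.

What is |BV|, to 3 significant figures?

23.7

Checks: |ZV| = 29.80 ✓; |VP| = 17.60 ✓.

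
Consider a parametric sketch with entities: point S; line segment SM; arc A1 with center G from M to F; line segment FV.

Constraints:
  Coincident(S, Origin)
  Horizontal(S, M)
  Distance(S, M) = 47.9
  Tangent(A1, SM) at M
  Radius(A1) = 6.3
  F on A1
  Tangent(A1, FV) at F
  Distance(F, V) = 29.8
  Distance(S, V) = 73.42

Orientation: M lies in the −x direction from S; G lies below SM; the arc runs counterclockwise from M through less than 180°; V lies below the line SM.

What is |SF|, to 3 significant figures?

53.6

Checks: |GF| = 6.300 ✓; ∠(GF, FV) = 90.00° ✓; |FV| = 29.80 ✓; |SV| = 73.42 ✓.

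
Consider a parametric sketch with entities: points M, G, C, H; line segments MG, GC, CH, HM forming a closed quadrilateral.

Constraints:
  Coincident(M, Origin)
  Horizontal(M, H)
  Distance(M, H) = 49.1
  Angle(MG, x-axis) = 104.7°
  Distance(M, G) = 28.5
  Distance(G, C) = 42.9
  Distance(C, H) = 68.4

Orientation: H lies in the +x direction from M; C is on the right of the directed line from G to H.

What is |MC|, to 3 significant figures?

22.7

Checks: M = (0.00, 0.00) ✓; |GC| = 42.90 ✓; |CH| = 68.40 ✓.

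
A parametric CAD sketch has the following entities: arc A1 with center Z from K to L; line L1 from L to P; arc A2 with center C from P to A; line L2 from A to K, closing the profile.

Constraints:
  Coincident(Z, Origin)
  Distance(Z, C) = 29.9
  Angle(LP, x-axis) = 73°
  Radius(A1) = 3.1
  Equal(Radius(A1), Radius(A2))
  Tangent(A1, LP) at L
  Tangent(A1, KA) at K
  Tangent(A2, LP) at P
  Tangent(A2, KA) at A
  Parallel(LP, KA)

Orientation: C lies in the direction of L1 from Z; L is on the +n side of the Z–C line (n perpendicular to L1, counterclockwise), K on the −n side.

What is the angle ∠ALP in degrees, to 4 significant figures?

11.71°

Tangency of A1 to both parallel lines with radius 3.1 puts L and K at Z ± 3.1·n: L = (-2.965, 0.9064), K = (2.965, -0.9064). Equal radii place P and A the same way about C: P = C + 3.1·n = (5.777, 29.50), A = C − 3.1·n = (11.71, 27.69). Then cos ∠ALP = LA·LP / (|LA||LP|), giving 11.71°.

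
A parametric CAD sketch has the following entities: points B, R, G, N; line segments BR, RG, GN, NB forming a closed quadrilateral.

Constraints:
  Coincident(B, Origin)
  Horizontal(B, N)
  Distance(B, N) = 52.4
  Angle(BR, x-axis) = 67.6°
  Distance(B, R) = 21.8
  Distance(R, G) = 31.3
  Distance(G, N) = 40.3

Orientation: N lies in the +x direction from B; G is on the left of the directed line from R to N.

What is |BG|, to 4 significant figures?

50.54

B is at the origin; BN is horizontal with |BN| = 52.4 and N in +x, so N = (52.4, 0). BR runs at 67.6° with |BR| = 21.8, so R = (8.307, 20.16). G is determined by |RG| = 31.3 and |GN| = 40.3 together: it lies at the intersection of circle(R, 31.3) and circle(N, 40.3). With |RN| = 48.48, the foot of the radical line on RN is 17.59 from R and the perpendicular offset is √(31.3² − 17.59²) = 25.89. Taking the left-of-RN solution: G = (35.07, 36.38).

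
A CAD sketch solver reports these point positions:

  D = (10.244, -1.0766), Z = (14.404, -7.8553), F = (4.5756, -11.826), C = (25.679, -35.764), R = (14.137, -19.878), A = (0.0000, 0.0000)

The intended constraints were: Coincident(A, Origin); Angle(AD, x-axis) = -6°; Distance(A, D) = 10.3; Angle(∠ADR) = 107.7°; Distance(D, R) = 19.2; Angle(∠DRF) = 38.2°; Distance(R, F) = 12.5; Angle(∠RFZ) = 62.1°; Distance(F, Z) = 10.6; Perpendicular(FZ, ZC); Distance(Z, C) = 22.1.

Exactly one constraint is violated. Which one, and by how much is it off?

Distance(Z, C) = 22.1 — off by 8.00.

A = (0.00, 0.00) ✓; AD at -6.000° ✓; |AD| = 10.30 ✓; ∠ADR = 107.7° ✓; |DR| = 19.20 ✓; ∠DRF = 38.20° ✓; |RF| = 12.50 ✓; ∠RFZ = 62.10° ✓; |FZ| = 10.60 ✓; ∠(FZ, ZC) = 90.00° ✓; |ZC| = 30.10 ✗.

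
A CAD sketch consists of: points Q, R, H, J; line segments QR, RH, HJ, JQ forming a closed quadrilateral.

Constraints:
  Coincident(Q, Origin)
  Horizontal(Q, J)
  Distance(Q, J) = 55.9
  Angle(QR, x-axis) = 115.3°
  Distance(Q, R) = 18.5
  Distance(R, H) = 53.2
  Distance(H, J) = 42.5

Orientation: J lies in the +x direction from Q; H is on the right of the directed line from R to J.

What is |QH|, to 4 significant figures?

35.13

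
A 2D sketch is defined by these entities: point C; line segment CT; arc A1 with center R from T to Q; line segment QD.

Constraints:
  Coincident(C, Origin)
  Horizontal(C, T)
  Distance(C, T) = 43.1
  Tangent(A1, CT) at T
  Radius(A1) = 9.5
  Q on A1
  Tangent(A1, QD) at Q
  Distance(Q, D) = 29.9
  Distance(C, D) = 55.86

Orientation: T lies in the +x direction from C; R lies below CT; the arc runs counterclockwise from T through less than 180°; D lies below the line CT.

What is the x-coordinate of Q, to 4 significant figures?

33.72

C is at the origin; C and T share the same y with |CT| = 43.1 and T on the +x side, so T = (43.10, 0.000). A1 meets CT tangentially, so RT is at right angles to CT, so R = T + (0, -9.5) = (43.10, -9.500). Since RQ ⟂ QD (tangency), |RD| = √(9.5² + 29.9²) = 31.37 regardless of where Q sits on A1. So D lies on both circle(C, 55.86) and circle(R, 31.37); the below-CT intersection is D = (38.44, -40.53). Q is the foot of the tangent from D: Q = (33.72, -11.00).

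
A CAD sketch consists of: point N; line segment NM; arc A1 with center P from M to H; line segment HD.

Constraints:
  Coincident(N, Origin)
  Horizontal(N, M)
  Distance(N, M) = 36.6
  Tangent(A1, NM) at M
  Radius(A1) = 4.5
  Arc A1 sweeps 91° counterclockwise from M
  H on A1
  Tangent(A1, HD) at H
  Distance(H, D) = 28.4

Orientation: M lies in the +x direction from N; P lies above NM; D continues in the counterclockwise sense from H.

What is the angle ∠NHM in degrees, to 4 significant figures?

39.14°

N is at the origin; N and M share the same y with |NM| = 36.6 and M on the +x side, so M = (36.60, 0.000). Tangency of A1 to NM means the radius PM is perpendicular to NM, so P = M + (0, 4.5) = (36.60, 4.500). On A1, M sits at bearing -90° from P; a 91° counterclockwise sweep puts H at bearing 1°, so H = P + 4.5·(cos 1°, sin 1°) = (41.10, 4.579). Then cos ∠NHM = HN·HM / (|HN||HM|), giving 39.14°.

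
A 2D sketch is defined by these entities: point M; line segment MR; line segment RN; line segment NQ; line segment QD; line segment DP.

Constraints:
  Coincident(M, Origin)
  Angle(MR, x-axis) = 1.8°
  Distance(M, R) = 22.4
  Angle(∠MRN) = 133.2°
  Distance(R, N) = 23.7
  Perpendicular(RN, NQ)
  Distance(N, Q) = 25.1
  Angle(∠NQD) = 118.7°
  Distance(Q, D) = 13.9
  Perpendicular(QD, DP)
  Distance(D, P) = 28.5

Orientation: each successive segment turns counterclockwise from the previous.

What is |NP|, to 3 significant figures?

26.8

∠NQD = 118.7° gives QD at -160° from the x-axis; with |QD| = 13.9, D = (6.16, 30.3). QD is perpendicular to DP, so DP runs at -70.1°; with |DP| = 28.5, P = (15.9, 3.55). Then |NP| = |P − N| = 26.8.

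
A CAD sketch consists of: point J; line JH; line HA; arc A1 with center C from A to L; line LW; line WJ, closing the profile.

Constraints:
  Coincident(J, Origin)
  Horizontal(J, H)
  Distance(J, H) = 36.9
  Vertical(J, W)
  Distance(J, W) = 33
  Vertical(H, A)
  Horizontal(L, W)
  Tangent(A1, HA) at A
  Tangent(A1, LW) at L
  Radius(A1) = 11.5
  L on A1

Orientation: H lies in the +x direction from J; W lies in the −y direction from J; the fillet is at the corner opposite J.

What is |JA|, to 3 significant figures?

42.7

J is at the origin; J and H share the same y with |JH| = 36.9 and H on the +x side, so H = (36.9, 0.00). J and W share the same x with |JW| = 33.0 and W on the −y side, so W = (0.00, -33.0). The virtual corner opposite J is at (36.9, -33.0). The tangent condition forces CA to be normal to HA and the tangent condition forces CL to be normal to LW, with radius 11.5, so the center C sits 11.5 in from both sides at C = (25.4, -21.5). That places the tangent points at A = (36.9, -21.5) on HA and L = (25.4, -33.0) on LW. Then |JA| = |A − J| = 42.7.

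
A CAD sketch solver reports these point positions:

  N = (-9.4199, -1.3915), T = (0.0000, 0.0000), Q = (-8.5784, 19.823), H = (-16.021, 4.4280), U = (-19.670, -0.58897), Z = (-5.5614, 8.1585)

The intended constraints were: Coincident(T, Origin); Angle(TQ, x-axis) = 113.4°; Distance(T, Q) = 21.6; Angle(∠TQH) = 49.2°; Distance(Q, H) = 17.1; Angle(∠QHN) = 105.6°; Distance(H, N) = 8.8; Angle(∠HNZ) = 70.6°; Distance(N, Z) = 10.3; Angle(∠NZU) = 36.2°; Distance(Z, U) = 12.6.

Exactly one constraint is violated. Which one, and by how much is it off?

Distance(Z, U) = 12.6 — off by 4.00.

T = (0.00, 0.00) ✓; TQ at 113.4° ✓; |TQ| = 21.60 ✓; ∠TQH = 49.20° ✓; |QH| = 17.10 ✓; ∠QHN = 105.6° ✓; |HN| = 8.800 ✓; ∠HNZ = 70.60° ✓; |NZ| = 10.30 ✓; ∠NZU = 36.20° ✓; |ZU| = 16.60 ✗.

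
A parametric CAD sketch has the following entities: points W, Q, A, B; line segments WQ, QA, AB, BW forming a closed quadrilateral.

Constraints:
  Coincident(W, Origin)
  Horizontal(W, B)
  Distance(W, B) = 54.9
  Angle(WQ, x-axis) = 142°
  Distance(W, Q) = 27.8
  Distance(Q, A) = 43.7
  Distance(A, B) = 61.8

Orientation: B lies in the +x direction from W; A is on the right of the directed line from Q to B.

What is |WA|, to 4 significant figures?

22.35

Checks: WQ at 142.0° ✓; |QA| = 43.70 ✓; |AB| = 61.80 ✓.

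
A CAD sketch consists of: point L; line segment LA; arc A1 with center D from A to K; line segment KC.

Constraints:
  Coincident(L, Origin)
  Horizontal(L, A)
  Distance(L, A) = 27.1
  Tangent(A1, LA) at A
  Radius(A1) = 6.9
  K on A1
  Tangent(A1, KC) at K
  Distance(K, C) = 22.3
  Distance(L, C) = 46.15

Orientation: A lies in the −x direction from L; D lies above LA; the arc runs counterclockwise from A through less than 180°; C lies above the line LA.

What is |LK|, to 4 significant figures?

24.68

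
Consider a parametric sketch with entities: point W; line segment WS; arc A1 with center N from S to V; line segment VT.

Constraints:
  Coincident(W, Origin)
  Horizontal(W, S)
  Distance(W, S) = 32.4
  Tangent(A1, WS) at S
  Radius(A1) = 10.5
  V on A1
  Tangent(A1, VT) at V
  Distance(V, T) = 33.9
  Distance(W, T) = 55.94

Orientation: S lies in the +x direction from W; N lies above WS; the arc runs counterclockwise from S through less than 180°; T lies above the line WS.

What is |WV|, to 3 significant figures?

44.6

W is at the origin; WS is horizontal with |WS| = 32.4 and S on the +x side, so S = (32.4, 0.00). Since A1 is tangent to WS there, NS ⟂ WS, so N = S + (0, 10.5) = (32.4, 10.5). Since NV ⟂ VT (tangency), |NT| = √(10.5² + 33.9²) = 35.5 regardless of where V sits on A1. So T lies on both circle(W, 55.94) and circle(N, 35.5); the above-WS intersection is T = (31.9, 46.0). V is the foot of the tangent from T: V = (42.4, 13.8).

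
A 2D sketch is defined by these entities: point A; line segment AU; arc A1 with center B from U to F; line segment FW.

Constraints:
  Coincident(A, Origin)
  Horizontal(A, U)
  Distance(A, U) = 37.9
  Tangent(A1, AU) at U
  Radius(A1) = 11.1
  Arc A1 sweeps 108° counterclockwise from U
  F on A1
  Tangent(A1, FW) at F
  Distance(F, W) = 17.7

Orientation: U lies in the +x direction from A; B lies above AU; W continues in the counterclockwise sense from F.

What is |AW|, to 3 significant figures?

53.2

On A1, U sits at bearing -90° from B; a 108° counterclockwise sweep puts F at bearing 18°, so F = B + 11.1·(cos 18°, sin 18°) = (48.5, 14.5). A1 meets FW tangentially, so BF is at right angles to FW, so FW runs along (−sin 18°, cos 18°); with |FW| = 17.7, W = (43.0, 31.4). Then |AW| = |W − A| = 53.2.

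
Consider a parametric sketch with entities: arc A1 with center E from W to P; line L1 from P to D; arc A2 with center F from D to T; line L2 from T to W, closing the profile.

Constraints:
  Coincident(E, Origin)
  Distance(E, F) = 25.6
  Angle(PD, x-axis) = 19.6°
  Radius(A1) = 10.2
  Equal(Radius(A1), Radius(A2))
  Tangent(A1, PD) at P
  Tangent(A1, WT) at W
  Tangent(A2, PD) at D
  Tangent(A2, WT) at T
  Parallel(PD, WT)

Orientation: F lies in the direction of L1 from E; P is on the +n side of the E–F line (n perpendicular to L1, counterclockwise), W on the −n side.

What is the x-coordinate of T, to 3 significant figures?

27.5

The slot axis is L1's direction at 19.6°, so u = (cos 19.6°, sin 19.6°) = (0.942, 0.335) and n = (−sin 19.6°, cos 19.6°) = (-0.335, 0.942). E is at the origin and F lies 25.6 along u from E, so F = 25.6·u = (24.1, 8.59). Tangency of A1 to both parallel lines with radius 10.2 puts P and W at E ± 10.2·n: P = (-3.42, 9.61), W = (3.42, -9.61). Equal radii place D and T the same way about F: D = F + 10.2·n = (20.7, 18.2), T = F − 10.2·n = (27.5, -1.02). So T.x = 27.5.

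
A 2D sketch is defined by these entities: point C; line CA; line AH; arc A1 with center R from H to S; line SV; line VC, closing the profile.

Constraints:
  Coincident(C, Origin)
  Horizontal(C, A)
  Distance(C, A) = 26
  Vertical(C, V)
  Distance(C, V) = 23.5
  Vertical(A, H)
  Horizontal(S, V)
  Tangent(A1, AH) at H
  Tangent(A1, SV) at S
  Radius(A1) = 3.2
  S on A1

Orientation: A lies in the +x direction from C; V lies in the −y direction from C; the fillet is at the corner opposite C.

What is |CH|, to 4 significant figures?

32.99

The virtual corner opposite C is at (26.00, -23.50). The tangent condition forces RH to be normal to AH and since A1 is tangent to SV there, RS ⟂ SV, with radius 3.2, so the center R sits 3.2 in from both sides at R = (22.80, -20.30). That places the tangent points at H = (26.00, -20.30) on AH and S = (22.80, -23.50) on SV. Then |CH| = |H − C| = 32.99.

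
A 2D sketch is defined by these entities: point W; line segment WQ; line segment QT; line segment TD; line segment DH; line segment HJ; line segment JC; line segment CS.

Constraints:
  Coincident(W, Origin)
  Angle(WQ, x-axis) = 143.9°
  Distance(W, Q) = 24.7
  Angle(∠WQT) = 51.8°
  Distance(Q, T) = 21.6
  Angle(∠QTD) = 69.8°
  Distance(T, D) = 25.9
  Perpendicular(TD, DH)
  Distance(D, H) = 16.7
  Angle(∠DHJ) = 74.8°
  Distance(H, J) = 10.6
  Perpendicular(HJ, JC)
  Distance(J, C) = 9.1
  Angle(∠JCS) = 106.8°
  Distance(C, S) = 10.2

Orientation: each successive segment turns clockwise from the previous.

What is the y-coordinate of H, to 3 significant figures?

-4.11

W is at the origin; WQ runs at 143.9° with length 24.7, so Q = (-20.0, 14.6). ∠WQT = 51.8° gives QT at 15.7° from the x-axis; with |QT| = 21.6, T = (0.837, 20.4). ∠QTD = 69.8° gives TD at -94.5° from the x-axis; with |TD| = 25.9, D = (-1.20, -5.42). The perpendicularity gives DH at right angles to TD, so DH runs at 176°; with |DH| = 16.7, H = (-17.8, -4.11). So H.y = -4.11.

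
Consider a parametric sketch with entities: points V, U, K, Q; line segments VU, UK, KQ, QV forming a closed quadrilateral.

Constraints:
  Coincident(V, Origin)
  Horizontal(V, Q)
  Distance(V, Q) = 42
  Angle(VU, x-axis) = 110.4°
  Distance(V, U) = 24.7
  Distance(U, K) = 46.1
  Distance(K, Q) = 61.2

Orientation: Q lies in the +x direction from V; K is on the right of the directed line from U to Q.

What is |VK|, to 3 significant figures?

27.0

V is at the origin; V and Q share the same y with |VQ| = 42.0 and Q in +x, so Q = (42.0, 0). VU runs at 110.4° with |VU| = 24.7, so U = (-8.61, 23.2). K is determined by |UK| = 46.1 and |KQ| = 61.2 together: it lies at the intersection of circle(U, 46.1) and circle(Q, 61.2). With |UQ| = 55.7, the foot of the radical line on UQ is 13.3 from U and the perpendicular offset is √(46.1² − 13.3²) = 44.1. Taking the right-of-UQ solution: K = (-14.9, -22.5).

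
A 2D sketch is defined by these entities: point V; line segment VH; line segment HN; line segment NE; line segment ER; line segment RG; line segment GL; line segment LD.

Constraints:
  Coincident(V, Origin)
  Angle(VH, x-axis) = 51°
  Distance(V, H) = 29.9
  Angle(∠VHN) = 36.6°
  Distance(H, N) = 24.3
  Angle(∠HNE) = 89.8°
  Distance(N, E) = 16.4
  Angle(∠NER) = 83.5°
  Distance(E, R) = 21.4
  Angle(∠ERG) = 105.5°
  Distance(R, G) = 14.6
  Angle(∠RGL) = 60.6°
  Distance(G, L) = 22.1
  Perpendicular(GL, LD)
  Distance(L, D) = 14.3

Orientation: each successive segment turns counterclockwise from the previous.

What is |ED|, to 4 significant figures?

8.904

∠RGL = 60.6° gives GL at -145.0° from the x-axis; with |GL| = 22.1, L = (-0.1487, 10.88). GL is perpendicular to LD, so LD runs at -55.00°; with |LD| = 14.3, D = (8.053, -0.8326). Then |ED| = |D − E| = 8.904.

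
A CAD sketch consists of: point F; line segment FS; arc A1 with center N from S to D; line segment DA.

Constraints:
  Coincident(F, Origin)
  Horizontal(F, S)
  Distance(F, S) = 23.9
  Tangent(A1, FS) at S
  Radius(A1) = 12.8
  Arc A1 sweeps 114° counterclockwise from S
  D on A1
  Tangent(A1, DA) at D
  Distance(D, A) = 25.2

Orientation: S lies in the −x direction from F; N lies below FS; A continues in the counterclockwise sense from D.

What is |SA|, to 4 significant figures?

41.05

F is at the origin; F and S share the same y with |FS| = 23.9 and S on the −x side, so S = (-23.90, 0.000). The tangent condition forces NS to be normal to FS, so N = S + (0, -12.8) = (-23.90, -12.80). On A1, S sits at bearing 90° from N; a 114° counterclockwise sweep puts D at bearing 204°, so D = N + 12.8·(cos 204°, sin 204°) = (-35.59, -18.01). The tangent condition forces ND to be normal to DA, so DA runs along (−sin 204°, cos 204°); with |DA| = 25.2, A = (-25.34, -41.03). Then |SA| = |A − S| = 41.05.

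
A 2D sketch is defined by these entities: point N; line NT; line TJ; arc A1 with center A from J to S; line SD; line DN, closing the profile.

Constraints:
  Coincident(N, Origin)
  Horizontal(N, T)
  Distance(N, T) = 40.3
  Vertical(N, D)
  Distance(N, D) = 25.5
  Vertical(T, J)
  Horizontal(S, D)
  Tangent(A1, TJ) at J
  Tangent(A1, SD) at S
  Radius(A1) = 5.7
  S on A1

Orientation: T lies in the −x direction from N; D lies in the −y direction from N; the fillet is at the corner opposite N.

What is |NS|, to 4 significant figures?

42.98

The virtual corner opposite N is at (-40.30, -25.50). Tangency of A1 to TJ means the radius AJ is perpendicular to TJ and the tangent condition forces AS to be normal to SD, with radius 5.7, so the center A sits 5.7 in from both sides at A = (-34.60, -19.80). That places the tangent points at J = (-40.30, -19.80) on TJ and S = (-34.60, -25.50) on SD. Then |NS| = |S − N| = 42.98.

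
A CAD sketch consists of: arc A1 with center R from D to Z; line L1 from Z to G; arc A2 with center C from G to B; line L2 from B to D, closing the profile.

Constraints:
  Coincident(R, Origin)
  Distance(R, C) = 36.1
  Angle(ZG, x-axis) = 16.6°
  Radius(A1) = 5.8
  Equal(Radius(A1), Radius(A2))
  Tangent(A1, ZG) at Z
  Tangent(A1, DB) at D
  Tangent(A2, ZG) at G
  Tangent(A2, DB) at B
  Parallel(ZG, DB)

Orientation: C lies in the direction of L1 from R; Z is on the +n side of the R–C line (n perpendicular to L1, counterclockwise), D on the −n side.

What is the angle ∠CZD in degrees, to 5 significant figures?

80.873°

The slot axis is L1's direction at 16.6°, so u = (cos 16.6°, sin 16.6°) = (0.95832, 0.28569) and n = (−sin 16.6°, cos 16.6°) = (-0.28569, 0.95832). R is at the origin and C lies 36.1 along u from R, so C = 36.1·u = (34.595, 10.313). Tangency of A1 to both parallel lines with radius 5.8 puts Z and D at R ± 5.8·n: Z = (-1.6570, 5.5583), D = (1.6570, -5.5583). Then cos ∠CZD = ZC·ZD / (|ZC||ZD|), giving 80.873°.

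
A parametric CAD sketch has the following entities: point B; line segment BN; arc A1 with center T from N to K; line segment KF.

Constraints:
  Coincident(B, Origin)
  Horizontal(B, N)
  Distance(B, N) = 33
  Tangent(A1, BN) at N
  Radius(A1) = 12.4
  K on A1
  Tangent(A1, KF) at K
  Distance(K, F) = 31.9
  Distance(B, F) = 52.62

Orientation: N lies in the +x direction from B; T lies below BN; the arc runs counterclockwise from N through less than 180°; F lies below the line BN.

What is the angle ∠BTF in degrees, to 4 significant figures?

98.45°

Checks: |TK| = 12.40 ✓; ∠(TK, KF) = 90.00° ✓; |KF| = 31.90 ✓; |BF| = 52.62 ✓.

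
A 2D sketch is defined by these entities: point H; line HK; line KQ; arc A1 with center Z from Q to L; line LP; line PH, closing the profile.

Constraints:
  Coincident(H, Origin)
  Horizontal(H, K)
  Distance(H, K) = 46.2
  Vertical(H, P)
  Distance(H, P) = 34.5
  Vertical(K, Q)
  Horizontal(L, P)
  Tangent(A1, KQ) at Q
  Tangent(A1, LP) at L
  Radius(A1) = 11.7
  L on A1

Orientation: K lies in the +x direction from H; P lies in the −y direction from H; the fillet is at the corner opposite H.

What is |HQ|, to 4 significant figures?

51.52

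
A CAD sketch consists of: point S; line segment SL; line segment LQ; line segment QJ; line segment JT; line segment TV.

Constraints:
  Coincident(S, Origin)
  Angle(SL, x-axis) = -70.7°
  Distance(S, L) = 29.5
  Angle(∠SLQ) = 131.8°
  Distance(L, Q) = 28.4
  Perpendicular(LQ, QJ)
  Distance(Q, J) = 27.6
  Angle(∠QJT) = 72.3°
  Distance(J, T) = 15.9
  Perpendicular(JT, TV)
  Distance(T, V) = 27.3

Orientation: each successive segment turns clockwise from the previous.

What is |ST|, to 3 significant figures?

32.9

S is at the origin; SL runs at -70.7° with length 29.5, so L = (9.75, -27.8). ∠SLQ = 131.8° gives LQ at -119° from the x-axis; with |LQ| = 28.4, Q = (-3.98, -52.7). LQ ⟂ QJ, so QJ runs at 151°; with |QJ| = 27.6, J = (-28.1, -39.4). ∠QJT = 72.3° gives JT at 43.4° from the x-axis; with |JT| = 15.9, T = (-16.6, -28.4). Then |ST| = |T − S| = 32.9.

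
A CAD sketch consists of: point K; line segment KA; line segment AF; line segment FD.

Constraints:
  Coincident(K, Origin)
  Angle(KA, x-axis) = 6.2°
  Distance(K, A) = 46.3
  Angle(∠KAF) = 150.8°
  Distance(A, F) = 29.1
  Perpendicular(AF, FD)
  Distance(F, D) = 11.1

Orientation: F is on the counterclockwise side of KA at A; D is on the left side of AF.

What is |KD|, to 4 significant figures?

70.46

K is at the origin; KA runs at 6.2° with length 46.3, so A = 46.3·(cos 6.2°, sin 6.2°) = (46.03, 5.000). ∠KAF = 150.8°, so AF runs at 6.2° + (180° − 150.8°) = 35.40° from the x-axis; with |AF| = 29.1, F = A + 29.1·(cos 35.40°, sin 35.40°) = (69.75, 21.86). The perpendicularity gives FD at right angles to AF; with |FD| = 11.1 on the left of AF, D = F + 11.1·(-0.5793, 0.8151) = (63.32, 30.91). Then |KD| = |D − K| = 70.46.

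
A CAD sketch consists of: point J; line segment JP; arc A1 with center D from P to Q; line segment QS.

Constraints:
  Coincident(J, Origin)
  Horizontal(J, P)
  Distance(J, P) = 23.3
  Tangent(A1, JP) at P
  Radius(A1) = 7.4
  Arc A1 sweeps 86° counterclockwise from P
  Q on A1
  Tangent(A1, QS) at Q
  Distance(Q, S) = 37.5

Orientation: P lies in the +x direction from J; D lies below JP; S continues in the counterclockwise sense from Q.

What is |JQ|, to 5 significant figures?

17.343

J is at the origin; J and P share the same y with |JP| = 23.3 and P on the +x side, so P = (23.300, 0.0000). Since A1 is tangent to JP there, DP ⟂ JP, so D = P + (0, -7.4) = (23.300, -7.4000). On A1, P sits at bearing 90° from D; an 86° counterclockwise sweep puts Q at bearing 176°, so Q = D + 7.4·(cos 176°, sin 176°) = (15.918, -6.8838). Then |JQ| = |Q − J| = 17.343.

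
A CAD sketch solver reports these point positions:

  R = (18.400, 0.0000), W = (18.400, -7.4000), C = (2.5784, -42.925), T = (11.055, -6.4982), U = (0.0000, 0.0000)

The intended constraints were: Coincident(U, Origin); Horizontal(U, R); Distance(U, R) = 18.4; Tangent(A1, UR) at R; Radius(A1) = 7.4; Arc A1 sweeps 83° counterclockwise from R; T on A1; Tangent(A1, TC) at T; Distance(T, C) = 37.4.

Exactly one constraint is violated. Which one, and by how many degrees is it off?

Tangent(A1, TC) at T — off by 6.10°.

U = (0.00, 0.00) ✓; U.y = 0.00, R.y = 0.00 ✓; |UR| = 18.40 ✓; ∠(WR, RU) = 90.00° ✓; |WR| = 7.400 ✓; bearing(W→T) − bearing(W→R) = 83.00° ✓; |WT| = 7.400 ✓; ∠(WT, TC) = 96.10° ✗; |TC| = 37.40 ✓.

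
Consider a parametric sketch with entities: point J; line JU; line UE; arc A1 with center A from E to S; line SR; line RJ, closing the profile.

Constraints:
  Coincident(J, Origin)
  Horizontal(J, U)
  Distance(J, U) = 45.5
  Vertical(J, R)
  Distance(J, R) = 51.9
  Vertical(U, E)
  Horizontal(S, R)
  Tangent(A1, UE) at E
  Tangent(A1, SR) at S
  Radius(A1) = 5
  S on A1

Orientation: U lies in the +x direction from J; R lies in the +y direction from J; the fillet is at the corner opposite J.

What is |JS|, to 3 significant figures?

65.8

J is at the origin; J and U share the same y with |JU| = 45.5 and U on the +x side, so U = (45.5, 0.00). J and R share the same x with |JR| = 51.9 and R on the +y side, so R = (0.00, 51.9). The virtual corner opposite J is at (45.5, 51.9). The tangent condition forces AE to be normal to UE and the tangent condition forces AS to be normal to SR, with radius 5.0, so the center A sits 5.0 in from both sides at A = (40.5, 46.9). That places the tangent points at E = (45.5, 46.9) on UE and S = (40.5, 51.9) on SR. Then |JS| = |S − J| = 65.8.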